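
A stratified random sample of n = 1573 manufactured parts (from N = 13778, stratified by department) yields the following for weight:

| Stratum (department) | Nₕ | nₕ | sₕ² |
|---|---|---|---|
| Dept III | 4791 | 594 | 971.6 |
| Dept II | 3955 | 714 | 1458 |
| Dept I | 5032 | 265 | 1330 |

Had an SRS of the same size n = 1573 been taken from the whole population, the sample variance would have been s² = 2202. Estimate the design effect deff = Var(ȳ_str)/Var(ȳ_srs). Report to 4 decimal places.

Var(ȳ_str) = Σ Wₕ²(1−fₕ)sₕ²/nₕ with Wₕ = Nₕ/13778:
  Dept III: (4791/13778)²·(1−594/4791)·971.6/594 = 0.17325822
  Dept II: (3955/13778)²·(1−714/3955)·1458/714 = 0.13788355
  Dept I: (5032/13778)²·(1−265/5032)·1330/265 = 0.63418971
  → Var(ȳ_str) = 0.94533148.
Var(ȳ_srs) = (1 − 1573/13778)·2202/1573 = 1.2400529.
deff = 0.94533148 / 1.2400529 = 0.7623.

0.7623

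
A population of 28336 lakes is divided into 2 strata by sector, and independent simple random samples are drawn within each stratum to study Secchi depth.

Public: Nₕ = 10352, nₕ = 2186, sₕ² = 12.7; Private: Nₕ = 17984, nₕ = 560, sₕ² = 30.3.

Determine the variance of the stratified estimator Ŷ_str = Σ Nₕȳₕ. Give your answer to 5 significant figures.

1.7446 × 10^7

Var(Ŷ_str) = Σₕ Nₕ²(1 − fₕ)sₕ²/nₕ.
Public: 10352²·(1 − 2186/10352)·12.7/2186 = 491119.53.
Private: 17984²·(1 − 560/17984)·30.3/560 = 1.6954647 × 10^7.
Sum = 1.7445767 × 10^7.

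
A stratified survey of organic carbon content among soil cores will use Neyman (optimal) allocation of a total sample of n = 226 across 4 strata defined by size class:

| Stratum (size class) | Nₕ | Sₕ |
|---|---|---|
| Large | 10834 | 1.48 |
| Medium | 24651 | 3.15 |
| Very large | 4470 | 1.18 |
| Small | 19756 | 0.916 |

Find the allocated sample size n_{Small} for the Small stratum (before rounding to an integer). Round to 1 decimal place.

Neyman allocation: nₕ = n·NₕSₕ / Σⱼ NⱼSⱼ.
Σ NⱼSⱼ = 10834·1.48 + 24651·3.15 + 4470·1.18 + 19756·0.916 = 117056.07.
n_{Small} = 226·19756·0.916 / 117056.07 = 34.9.

34.9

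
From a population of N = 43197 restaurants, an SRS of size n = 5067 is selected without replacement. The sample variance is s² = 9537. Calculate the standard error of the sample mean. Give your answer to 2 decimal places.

Under SRS without replacement, Var(ȳ) = (1 − f)·s²/n with f = n/N = 5067/43197 = 0.11729981.
Var(ȳ) = (1 − 0.11729981)·9537/5067 = 0.88270019·1.8821788 = 1.6613996.
SE(ȳ) = √(1.6613996) = 1.29.

1.29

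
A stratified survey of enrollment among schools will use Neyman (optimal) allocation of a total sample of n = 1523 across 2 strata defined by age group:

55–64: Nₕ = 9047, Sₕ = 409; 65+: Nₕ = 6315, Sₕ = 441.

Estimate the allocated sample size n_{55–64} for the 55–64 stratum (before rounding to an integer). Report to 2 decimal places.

Neyman allocation: nₕ = n·NₕSₕ / Σⱼ NⱼSⱼ.
Σ NⱼSⱼ = 9047·409 + 6315·441 = 6.485138 × 10^6.
n_{55–64} = 1523·9047·409 / (6.485138 × 10^6) = 868.98.

868.98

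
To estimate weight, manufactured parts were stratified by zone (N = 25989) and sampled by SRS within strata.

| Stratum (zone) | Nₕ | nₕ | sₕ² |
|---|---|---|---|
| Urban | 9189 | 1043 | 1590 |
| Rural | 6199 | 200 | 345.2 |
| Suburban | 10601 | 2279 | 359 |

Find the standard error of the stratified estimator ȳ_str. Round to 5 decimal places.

Var(ȳ_str) = Σₕ Wₕ²(1 − fₕ)sₕ²/nₕ with Wₕ = Nₕ/N, N = 25989.
Urban: Wₕ = 0.35357267; term = 0.35357267²·(1 − 0.11350528)·1590/1043 = 0.16894539.
Rural: Wₕ = 0.23852399; term = 0.23852399²·(1 − 0.03226327)·345.2/200 = 0.095030311.
Suburban: Wₕ = 0.40790334; term = 0.40790334²·(1 − 0.21497972)·359/2279 = 0.020575269.
Sum = 0.28455097.
SE = √(0.28455097) = 0.53343.

0.53343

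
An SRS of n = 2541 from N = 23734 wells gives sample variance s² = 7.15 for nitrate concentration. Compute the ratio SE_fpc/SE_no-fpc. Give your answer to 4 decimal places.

0.9450

f = n/N = 2541/23734 = 0.10706160.
SE_no-fpc = √(s²/n) = 0.053045762; SE_fpc = √((1−f)s²/n) = 0.050125814.
Ratio = √(1−f) = 0.94495418.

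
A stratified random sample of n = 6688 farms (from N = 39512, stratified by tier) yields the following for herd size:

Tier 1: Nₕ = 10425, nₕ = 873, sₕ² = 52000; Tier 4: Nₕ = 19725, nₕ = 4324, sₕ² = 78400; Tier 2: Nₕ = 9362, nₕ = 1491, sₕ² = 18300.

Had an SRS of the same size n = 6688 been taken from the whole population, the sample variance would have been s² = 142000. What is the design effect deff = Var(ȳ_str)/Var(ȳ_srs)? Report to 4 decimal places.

Var(ȳ_str) = Σ Wₕ²(1−fₕ)sₕ²/nₕ with Wₕ = Nₕ/39512:
  Tier 1: (10425/39512)²·(1−873/10425)·52000/873 = 3.7992813
  Tier 4: (19725/39512)²·(1−4324/19725)·78400/4324 = 3.5280789
  Tier 2: (9362/39512)²·(1−1491/9362)·18300/1491 = 0.57931393
  → Var(ȳ_str) = 7.9066741.
Var(ȳ_srs) = (1 − 6688/39512)·142000/6688 = 17.638213.
deff = 7.9066741 / 17.638213 = 0.4483.

0.4483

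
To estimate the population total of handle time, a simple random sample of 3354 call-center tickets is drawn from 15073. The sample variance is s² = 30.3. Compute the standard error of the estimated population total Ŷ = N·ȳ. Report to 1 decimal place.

1263.2

Var(Ŷ) = N²·Var(ȳ) = N²·(1 − n/N)·s²/n.
f = 3354/15073 = 0.22251708; Var(ȳ) = 0.77748292·30.3/3354 = 0.0070237723.
Var(Ŷ) = 15073² · 0.0070237723 = 1.5957683 × 10^6.
SE(Ŷ) = √(1.5957683 × 10^6) = 1263.2.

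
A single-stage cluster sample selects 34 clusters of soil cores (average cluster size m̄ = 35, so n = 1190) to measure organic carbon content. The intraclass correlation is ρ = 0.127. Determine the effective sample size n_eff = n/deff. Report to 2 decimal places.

deff = 1 + (35 − 1)·0.127 = 1 + 4.318 = 5.318.
n_eff = 1190 / 5.318 = 223.77.

223.77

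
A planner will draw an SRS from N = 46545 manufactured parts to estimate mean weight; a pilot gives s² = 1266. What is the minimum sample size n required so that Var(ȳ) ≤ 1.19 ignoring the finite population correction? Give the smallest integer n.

1064

Without fpc, n₀ = s²/D = 1266/1.19 = 1063.8655.
Rounding up, n = 1064.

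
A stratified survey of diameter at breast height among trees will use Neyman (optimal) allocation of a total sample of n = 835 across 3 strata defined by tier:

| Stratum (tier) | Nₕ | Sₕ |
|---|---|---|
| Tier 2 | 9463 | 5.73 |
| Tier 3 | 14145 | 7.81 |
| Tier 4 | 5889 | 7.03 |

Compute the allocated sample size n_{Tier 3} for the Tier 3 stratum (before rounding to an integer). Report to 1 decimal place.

447.6

Neyman allocation: nₕ = n·NₕSₕ / Σⱼ NⱼSⱼ.
Σ NⱼSⱼ = 9463·5.73 + 14145·7.81 + 5889·7.03 = 206095.11.
n_{Tier 3} = 835·14145·7.81 / 206095.11 = 447.6.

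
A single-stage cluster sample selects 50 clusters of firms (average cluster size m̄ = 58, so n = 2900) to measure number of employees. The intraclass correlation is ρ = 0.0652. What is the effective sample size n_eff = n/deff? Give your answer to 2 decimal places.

deff = 1 + (58 − 1)·0.0652 = 1 + 3.7164 = 4.7164.
n_eff = 2900 / 4.7164 = 614.88.

614.88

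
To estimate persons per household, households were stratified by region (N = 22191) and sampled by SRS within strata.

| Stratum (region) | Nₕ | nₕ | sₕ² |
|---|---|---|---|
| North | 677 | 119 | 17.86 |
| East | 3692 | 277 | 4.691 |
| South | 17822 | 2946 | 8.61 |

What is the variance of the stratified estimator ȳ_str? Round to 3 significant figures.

Var(ȳ_str) = Σₕ Wₕ²(1 − fₕ)sₕ²/nₕ with Wₕ = Nₕ/N, N = 22191.
North: Wₕ = 0.03050786; term = 0.03050786²·(1 − 0.17577548)·17.86/119 = 1.1513401 × 10^-4.
East: Wₕ = 0.16637376; term = 0.16637376²·(1 − 0.07502709)·4.691/277 = 4.3359505 × 10^-4.
South: Wₕ = 0.80311838; term = 0.80311838²·(1 − 0.16530131)·8.61/2946 = 0.0015734729.
Sum = 0.002122202.

0.00212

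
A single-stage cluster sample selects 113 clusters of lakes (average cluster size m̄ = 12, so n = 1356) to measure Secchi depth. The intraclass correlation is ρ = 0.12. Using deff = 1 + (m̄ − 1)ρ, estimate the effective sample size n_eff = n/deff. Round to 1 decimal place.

584.5

deff = 1 + (12 − 1)·0.12 = 1 + 1.32 = 2.32.
n_eff = 1356 / 2.32 = 584.5.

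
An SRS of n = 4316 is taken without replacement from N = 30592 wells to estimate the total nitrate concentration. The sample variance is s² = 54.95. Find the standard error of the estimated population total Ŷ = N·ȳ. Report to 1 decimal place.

Var(Ŷ) = N²·Var(ȳ) = N²·(1 − n/N)·s²/n.
f = 4316/30592 = 0.14108264; Var(ȳ) = 0.85891736·54.95/4316 = 0.010935475.
Var(Ŷ) = 30592² · 0.010935475 = 1.0234188 × 10^7.
SE(Ŷ) = √(1.0234188 × 10^7) = 3199.1.

3199.1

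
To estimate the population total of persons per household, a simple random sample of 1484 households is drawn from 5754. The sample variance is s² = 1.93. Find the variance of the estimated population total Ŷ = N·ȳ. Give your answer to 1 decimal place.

31953.7

Var(Ŷ) = N²·Var(ȳ) = N²·(1 − n/N)·s²/n.
f = 1484/5754 = 0.25790754; Var(ȳ) = 0.74209246·1.93/1484 = 9.6512024 × 10^-4.
Var(Ŷ) = 5754² · (9.6512024 × 10^-4) = 31953.699.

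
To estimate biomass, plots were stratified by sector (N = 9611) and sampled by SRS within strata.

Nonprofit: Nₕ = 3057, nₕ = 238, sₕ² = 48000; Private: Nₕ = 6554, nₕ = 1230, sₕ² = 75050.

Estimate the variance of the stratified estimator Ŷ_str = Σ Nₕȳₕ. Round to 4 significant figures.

Var(Ŷ_str) = Σₕ Nₕ²(1 − fₕ)sₕ²/nₕ.
Nonprofit: 3057²·(1 − 238/3057)·48000/238 = 1.7380201 × 10^9.
Private: 6554²·(1 − 1230/6554)·75050/1230 = 2.1290706 × 10^9.
Sum = 3.8670907 × 10^9.

3.867 × 10^9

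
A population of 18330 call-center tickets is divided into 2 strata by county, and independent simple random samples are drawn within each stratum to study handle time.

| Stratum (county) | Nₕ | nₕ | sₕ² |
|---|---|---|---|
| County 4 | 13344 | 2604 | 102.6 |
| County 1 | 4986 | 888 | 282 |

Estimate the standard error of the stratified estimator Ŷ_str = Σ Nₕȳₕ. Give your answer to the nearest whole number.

Var(Ŷ_str) = Σₕ Nₕ²(1 − fₕ)sₕ²/nₕ.
County 4: 13344²·(1 − 2604/13344)·102.6/2604 = 5.6467258 × 10^6.
County 1: 4986²·(1 − 888/4986)·282/888 = 6.48874 × 10^6.
Sum = 1.2135466 × 10^7.
SE = √(1.2135466 × 10^7) = 3484.

3484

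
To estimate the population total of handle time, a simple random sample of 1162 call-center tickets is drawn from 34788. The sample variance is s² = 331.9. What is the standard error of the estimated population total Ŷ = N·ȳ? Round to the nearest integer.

18279

Var(Ŷ) = N²·Var(ȳ) = N²·(1 − n/N)·s²/n.
f = 1162/34788 = 0.03340232; Var(ȳ) = 0.96659768·331.9/1162 = 0.27608758.
Var(Ŷ) = 34788² · 0.27608758 = 3.3412255 × 10^8.
SE(Ŷ) = √(3.3412255 × 10^8) = 18279.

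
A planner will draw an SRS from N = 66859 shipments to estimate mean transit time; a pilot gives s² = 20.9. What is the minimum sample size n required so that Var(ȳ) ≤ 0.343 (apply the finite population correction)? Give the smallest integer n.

Without fpc, n₀ = s²/D = 20.9/0.343 = 60.9329.
With fpc, (1 − n/N)·s²/n ≤ D requires n ≥ n₀/(1 + n₀/N) = 60.9329/(1 + 60.9329/66859) = 60.8774.
Rounding up, n = 61.

61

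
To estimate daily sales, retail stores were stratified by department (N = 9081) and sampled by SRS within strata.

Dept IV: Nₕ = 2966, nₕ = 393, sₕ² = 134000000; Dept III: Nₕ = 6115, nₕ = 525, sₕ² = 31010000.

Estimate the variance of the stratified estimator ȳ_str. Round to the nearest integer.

Var(ȳ_str) = Σₕ Wₕ²(1 − fₕ)sₕ²/nₕ with Wₕ = Nₕ/N, N = 9081.
Dept IV: Wₕ = 0.32661601; term = 0.32661601²·(1 − 0.13250169)·134000000/393 = 31554.102.
Dept III: Wₕ = 0.67338399; term = 0.67338399²·(1 − 0.08585446)·31010000/525 = 24484.057.
Sum = 56038.159.

56038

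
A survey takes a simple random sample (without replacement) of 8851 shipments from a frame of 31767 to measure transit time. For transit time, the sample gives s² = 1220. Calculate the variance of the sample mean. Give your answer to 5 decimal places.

Under SRS without replacement, Var(ȳ) = (1 − f)·s²/n with f = n/N = 8851/31767 = 0.27862247.
Var(ȳ) = (1 − 0.27862247)·1220/8851 = 0.72137753·0.13783753 = 0.099432899.

0.09943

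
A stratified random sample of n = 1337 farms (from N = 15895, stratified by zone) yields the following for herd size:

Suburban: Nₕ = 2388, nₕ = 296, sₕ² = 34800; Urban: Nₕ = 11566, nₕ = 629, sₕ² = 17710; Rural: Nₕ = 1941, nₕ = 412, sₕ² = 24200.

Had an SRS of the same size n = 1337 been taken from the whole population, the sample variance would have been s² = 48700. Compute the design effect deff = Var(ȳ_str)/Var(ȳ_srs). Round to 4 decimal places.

0.5129

Var(ȳ_str) = Σ Wₕ²(1−fₕ)sₕ²/nₕ with Wₕ = Nₕ/15895:
  Suburban: (2388/15895)²·(1−296/2388)·34800/296 = 2.3246762
  Urban: (11566/15895)²·(1−629/11566)·17710/629 = 14.09705
  Rural: (1941/15895)²·(1−412/1941)·24200/412 = 0.68996984
  → Var(ȳ_str) = 17.111696.
Var(ȳ_srs) = (1 − 1337/15895)·48700/1337 = 33.360975.
deff = 17.111696 / 33.360975 = 0.5129.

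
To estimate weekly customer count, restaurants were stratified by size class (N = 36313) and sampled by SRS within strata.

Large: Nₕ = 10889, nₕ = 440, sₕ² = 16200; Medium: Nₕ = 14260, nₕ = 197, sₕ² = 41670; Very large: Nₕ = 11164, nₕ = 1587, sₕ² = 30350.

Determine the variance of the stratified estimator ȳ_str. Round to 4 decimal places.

36.8960

Var(ȳ_str) = Σₕ Wₕ²(1 − fₕ)sₕ²/nₕ with Wₕ = Nₕ/N, N = 36313.
Large: Wₕ = 0.29986506; term = 0.29986506²·(1 − 0.04040775)·16200/440 = 3.17688.
Medium: Wₕ = 0.39269683; term = 0.39269683²·(1 − 0.01381487)·41670/197 = 32.168478.
Very large: Wₕ = 0.30743811; term = 0.30743811²·(1 − 0.14215335)·30350/1587 = 1.5506252.
Sum = 36.895983.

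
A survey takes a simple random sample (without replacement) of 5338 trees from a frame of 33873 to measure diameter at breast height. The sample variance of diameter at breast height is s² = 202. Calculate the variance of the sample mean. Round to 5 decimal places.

Under SRS without replacement, Var(ȳ) = (1 − f)·s²/n with f = n/N = 5338/33873 = 0.15758864.
Var(ȳ) = (1 − 0.15758864)·202/5338 = 0.84241136·0.037841888 = 0.031878437.

0.03188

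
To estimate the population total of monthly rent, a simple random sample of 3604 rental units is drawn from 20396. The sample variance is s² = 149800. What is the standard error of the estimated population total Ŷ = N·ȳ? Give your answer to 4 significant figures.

119300

Var(Ŷ) = N²·Var(ȳ) = N²·(1 − n/N)·s²/n.
f = 3604/20396 = 0.17670131; Var(ȳ) = 0.82329869·149800/3604 = 34.22035.
Var(Ŷ) = 20396² · 34.22035 = 1.4235557 × 10^10.
SE(Ŷ) = √(1.4235557 × 10^10) = 119300.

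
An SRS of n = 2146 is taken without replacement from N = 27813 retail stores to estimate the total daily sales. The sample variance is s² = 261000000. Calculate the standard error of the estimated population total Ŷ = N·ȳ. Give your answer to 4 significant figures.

9.318 × 10^6

Var(Ŷ) = N²·Var(ȳ) = N²·(1 − n/N)·s²/n.
f = 2146/27813 = 0.07715816; Var(ȳ) = 0.92284184·261000000/2146 = 112237.52.
Var(Ŷ) = 27813² · 112237.52 = 8.6822789 × 10^13.
SE(Ŷ) = √(8.6822789 × 10^13) = 9.318 × 10^6.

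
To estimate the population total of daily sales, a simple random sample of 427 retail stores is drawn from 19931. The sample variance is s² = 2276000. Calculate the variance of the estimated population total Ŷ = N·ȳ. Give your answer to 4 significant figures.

2.072 × 10^12

Var(Ŷ) = N²·Var(ȳ) = N²·(1 − n/N)·s²/n.
f = 427/19931 = 0.02142391; Var(ȳ) = 0.97857609·2276000/427 = 5216.0168.
Var(Ŷ) = 19931² · 5216.0168 = 2.0720353 × 10^12.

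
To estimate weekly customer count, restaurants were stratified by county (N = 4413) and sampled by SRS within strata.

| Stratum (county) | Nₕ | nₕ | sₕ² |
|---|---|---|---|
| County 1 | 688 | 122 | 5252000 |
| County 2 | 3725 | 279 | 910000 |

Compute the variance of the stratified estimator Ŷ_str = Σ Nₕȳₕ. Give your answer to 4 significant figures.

Var(Ŷ_str) = Σₕ Nₕ²(1 − fₕ)sₕ²/nₕ.
County 1: 688²·(1 − 122/688)·5252000/122 = 1.6763695 × 10^10.
County 2: 3725²·(1 − 279/3725)·910000/279 = 4.1867665 × 10^10.
Sum = 5.863136 × 10^10.

5.863 × 10^10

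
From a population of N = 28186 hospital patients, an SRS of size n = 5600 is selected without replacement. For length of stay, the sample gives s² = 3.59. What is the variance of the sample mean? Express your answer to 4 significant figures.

5.137 × 10^-4

Under SRS without replacement, Var(ȳ) = (1 − f)·s²/n with f = n/N = 5600/28186 = 0.19868020.
Var(ȳ) = (1 − 0.19868020)·3.59/5600 = 0.80131980·6.4107143 × 10^-4 = 5.1370323 × 10^-4.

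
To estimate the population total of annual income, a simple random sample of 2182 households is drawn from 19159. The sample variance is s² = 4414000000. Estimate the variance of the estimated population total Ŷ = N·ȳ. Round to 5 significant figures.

6.5798 × 10^14

Var(Ŷ) = N²·Var(ȳ) = N²·(1 − n/N)·s²/n.
f = 2182/19159 = 0.11388903; Var(ȳ) = 0.88611097·4414000000/2182 = 1.7925269 × 10^6.
Var(Ŷ) = 19159² · (1.7925269 × 10^6) = 6.5797798 × 10^14.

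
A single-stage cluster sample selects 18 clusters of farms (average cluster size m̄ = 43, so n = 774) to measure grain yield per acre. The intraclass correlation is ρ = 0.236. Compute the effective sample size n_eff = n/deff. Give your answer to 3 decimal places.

70.931

deff = 1 + (43 − 1)·0.236 = 1 + 9.912 = 10.912.
n_eff = 774 / 10.912 = 70.931.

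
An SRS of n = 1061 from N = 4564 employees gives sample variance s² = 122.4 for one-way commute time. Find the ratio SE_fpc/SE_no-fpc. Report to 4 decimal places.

f = n/N = 1061/4564 = 0.23247152.
SE_no-fpc = √(s²/n) = 0.33965109; SE_fpc = √((1−f)s²/n) = 0.29756392.
Ratio = √(1−f) = 0.87608703.

0.8761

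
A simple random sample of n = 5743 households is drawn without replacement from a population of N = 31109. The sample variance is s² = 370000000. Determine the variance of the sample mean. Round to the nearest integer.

Under SRS without replacement, Var(ȳ) = (1 − f)·s²/n with f = n/N = 5743/31109 = 0.18460896.
Var(ȳ) = (1 − 0.18460896)·370000000/5743 = 0.81539104·64426.258 = 52532.594.

52533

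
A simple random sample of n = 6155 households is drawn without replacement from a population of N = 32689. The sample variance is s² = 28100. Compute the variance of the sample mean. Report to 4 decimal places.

3.7058

Under SRS without replacement, Var(ȳ) = (1 − f)·s²/n with f = n/N = 6155/32689 = 0.18828964.
Var(ȳ) = (1 − 0.18828964)·28100/6155 = 0.81171036·4.565394 = 3.7057776.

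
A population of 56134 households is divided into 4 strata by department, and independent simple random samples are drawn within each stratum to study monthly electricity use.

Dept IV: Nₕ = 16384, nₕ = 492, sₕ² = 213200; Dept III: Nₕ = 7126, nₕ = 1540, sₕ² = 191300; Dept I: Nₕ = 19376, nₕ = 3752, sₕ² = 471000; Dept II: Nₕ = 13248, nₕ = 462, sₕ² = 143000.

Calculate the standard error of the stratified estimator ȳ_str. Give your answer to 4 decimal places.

8.1287

Var(ȳ_str) = Σₕ Wₕ²(1 − fₕ)sₕ²/nₕ with Wₕ = Nₕ/N, N = 56134.
Dept IV: Wₕ = 0.29187302; term = 0.29187302²·(1 − 0.03002930)·213200/492 = 35.807056.
Dept III: Wₕ = 0.12694624; term = 0.12694624²·(1 − 0.21611002)·191300/1540 = 1.5692387.
Dept I: Wₕ = 0.34517405; term = 0.34517405²·(1 − 0.19364162)·471000/3752 = 12.060421.
Dept II: Wₕ = 0.23600670; term = 0.23600670²·(1 − 0.03487319)·143000/462 = 16.638995.
Sum = 66.075711.
SE = √(66.075711) = 8.1287.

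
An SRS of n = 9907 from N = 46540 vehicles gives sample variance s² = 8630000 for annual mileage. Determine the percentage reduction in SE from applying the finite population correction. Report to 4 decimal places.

f = n/N = 9907/46540 = 0.21287065.
SE_no-fpc = √(s²/n) = 29.514424; SE_fpc = √((1−f)s²/n) = 26.185289.
Ratio = √(1−f) = 0.88720311. Reduction = 100·(1 − 0.88720311) = 11.2797%.

11.2797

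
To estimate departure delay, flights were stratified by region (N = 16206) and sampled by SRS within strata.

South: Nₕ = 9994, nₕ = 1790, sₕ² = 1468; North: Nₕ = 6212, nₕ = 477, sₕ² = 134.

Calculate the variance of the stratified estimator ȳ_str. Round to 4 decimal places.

0.2941

Var(ȳ_str) = Σₕ Wₕ²(1 − fₕ)sₕ²/nₕ with Wₕ = Nₕ/N, N = 16206.
South: Wₕ = 0.61668518; term = 0.61668518²·(1 − 0.17910746)·1468/1790 = 0.25602734.
North: Wₕ = 0.38331482; term = 0.38331482²·(1 − 0.07678686)·134/477 = 0.038106549.
Sum = 0.29413389.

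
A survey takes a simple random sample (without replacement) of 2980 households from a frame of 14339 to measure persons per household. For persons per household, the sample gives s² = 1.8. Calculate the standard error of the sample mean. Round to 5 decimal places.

Under SRS without replacement, Var(ȳ) = (1 − f)·s²/n with f = n/N = 2980/14339 = 0.20782481.
Var(ȳ) = (1 − 0.20782481)·1.8/2980 = 0.79217519·6.0402685 × 10^-4 = 4.7849508 × 10^-4.
SE(ȳ) = √(4.7849508 × 10^-4) = 0.02187.

0.02187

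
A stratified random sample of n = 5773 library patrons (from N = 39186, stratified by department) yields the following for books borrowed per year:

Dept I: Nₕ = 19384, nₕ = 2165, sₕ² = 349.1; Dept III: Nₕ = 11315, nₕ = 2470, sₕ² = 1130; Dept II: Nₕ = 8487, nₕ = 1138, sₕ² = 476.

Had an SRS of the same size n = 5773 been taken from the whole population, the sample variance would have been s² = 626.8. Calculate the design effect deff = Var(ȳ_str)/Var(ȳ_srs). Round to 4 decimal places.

0.8842

Var(ȳ_str) = Σ Wₕ²(1−fₕ)sₕ²/nₕ with Wₕ = Nₕ/39186:
  Dept I: (19384/39186)²·(1−2165/19384)·349.1/2165 = 0.035049466
  Dept III: (11315/39186)²·(1−2470/11315)·1130/2470 = 0.029817554
  Dept II: (8487/39186)²·(1−1138/8487)·476/1138 = 0.016989683
  → Var(ȳ_str) = 0.081856703.
Var(ȳ_srs) = (1 − 5773/39186)·626.8/5773 = 0.092578889.
deff = 0.081856703 / 0.092578889 = 0.8842.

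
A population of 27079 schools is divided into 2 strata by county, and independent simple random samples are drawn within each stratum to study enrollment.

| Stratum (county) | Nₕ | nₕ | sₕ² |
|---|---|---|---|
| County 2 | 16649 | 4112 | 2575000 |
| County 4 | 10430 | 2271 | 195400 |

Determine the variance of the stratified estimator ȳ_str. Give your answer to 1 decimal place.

188.2

Var(ȳ_str) = Σₕ Wₕ²(1 − fₕ)sₕ²/nₕ with Wₕ = Nₕ/N, N = 27079.
County 2: Wₕ = 0.61483068; term = 0.61483068²·(1 − 0.24698180)·2575000/4112 = 178.25457.
County 4: Wₕ = 0.38516932; term = 0.38516932²·(1 − 0.21773730)·195400/2271 = 9.985353.
Sum = 188.23992.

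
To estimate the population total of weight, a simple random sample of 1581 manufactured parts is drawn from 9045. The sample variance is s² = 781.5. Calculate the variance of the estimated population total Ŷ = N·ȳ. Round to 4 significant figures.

3.337 × 10^7

Var(Ŷ) = N²·Var(ȳ) = N²·(1 − n/N)·s²/n.
f = 1581/9045 = 0.17479270; Var(ȳ) = 0.82520730·781.5/1581 = 0.40790607.
Var(Ŷ) = 9045² · 0.40790607 = 3.3371622 × 10^7.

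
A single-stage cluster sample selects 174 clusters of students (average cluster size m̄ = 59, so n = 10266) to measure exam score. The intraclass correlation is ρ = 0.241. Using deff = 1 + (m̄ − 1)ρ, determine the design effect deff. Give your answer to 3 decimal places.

deff = 1 + (59 − 1)·0.241 = 1 + 13.978 = 14.978.

14.978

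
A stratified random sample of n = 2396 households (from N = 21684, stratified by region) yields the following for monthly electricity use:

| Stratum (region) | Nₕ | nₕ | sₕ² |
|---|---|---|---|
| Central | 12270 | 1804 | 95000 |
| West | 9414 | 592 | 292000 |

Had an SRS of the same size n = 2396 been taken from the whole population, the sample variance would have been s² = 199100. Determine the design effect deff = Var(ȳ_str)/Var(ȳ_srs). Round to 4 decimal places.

Var(ȳ_str) = Σ Wₕ²(1−fₕ)sₕ²/nₕ with Wₕ = Nₕ/21684:
  Central: (12270/21684)²·(1−1804/12270)·95000/1804 = 14.382473
  West: (9414/21684)²·(1−592/9414)·292000/592 = 87.121149
  → Var(ȳ_str) = 101.50362.
Var(ȳ_srs) = (1 − 2396/21684)·199100/2396 = 73.914943.
deff = 101.50362 / 73.914943 = 1.3732.

1.3732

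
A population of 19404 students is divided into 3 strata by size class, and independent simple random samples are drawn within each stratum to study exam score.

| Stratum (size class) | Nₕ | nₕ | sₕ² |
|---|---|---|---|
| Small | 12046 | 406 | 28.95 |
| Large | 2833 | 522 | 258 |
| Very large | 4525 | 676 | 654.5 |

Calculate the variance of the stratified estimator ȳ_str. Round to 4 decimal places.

0.0799

Var(ȳ_str) = Σₕ Wₕ²(1 − fₕ)sₕ²/nₕ with Wₕ = Nₕ/N, N = 19404.
Small: Wₕ = 0.62079984; term = 0.62079984²·(1 − 0.03370413)·28.95/406 = 0.02655436.
Large: Wₕ = 0.14600082; term = 0.14600082²·(1 − 0.18425697)·258/522 = 0.0085943531.
Very large: Wₕ = 0.23319934; term = 0.23319934²·(1 − 0.14939227)·654.5/676 = 0.044786479.
Sum = 0.079935192.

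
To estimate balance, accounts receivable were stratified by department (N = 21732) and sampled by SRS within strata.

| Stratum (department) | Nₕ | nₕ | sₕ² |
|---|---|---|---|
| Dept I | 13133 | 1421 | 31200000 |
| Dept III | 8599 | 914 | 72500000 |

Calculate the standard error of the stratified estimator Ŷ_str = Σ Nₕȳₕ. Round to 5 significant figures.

Var(Ŷ_str) = Σₕ Nₕ²(1 − fₕ)sₕ²/nₕ.
Dept I: 13133²·(1 − 1421/13133)·31200000/1421 = 3.3771902 × 10^12.
Dept III: 8599²·(1 − 914/8599)·72500000/914 = 5.2418384 × 10^12.
Sum = 8.6190286 × 10^12.
SE = √(8.6190286 × 10^12) = 2.9358 × 10^6.

2.9358 × 10^6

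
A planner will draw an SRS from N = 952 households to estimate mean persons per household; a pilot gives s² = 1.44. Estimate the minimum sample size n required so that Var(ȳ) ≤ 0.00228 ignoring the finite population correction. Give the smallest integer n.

Without fpc, n₀ = s²/D = 1.44/0.00228 = 631.5789.
Rounding up, n = 632.

632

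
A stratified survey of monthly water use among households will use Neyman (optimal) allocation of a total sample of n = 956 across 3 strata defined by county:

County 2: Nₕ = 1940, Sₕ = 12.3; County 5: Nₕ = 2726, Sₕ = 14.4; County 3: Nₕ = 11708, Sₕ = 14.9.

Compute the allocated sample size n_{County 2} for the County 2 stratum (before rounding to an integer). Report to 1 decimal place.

96.0

Neyman allocation: nₕ = n·NₕSₕ / Σⱼ NⱼSⱼ.
Σ NⱼSⱼ = 1940·12.3 + 2726·14.4 + 11708·14.9 = 237565.6.
n_{County 2} = 956·1940·12.3 / 237565.6 = 96.0.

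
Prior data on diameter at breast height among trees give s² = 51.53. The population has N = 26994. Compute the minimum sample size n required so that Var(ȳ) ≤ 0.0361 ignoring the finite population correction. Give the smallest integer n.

Without fpc, n₀ = s²/D = 51.53/0.0361 = 1427.4238.
Rounding up, n = 1428.

1428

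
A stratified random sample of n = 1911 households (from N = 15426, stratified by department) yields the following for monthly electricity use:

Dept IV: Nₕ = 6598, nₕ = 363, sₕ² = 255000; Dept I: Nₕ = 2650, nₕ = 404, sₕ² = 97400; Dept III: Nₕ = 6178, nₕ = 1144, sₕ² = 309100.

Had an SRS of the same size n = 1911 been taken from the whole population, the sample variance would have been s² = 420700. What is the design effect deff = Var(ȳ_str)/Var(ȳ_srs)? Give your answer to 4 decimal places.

0.8440

Var(ȳ_str) = Σ Wₕ²(1−fₕ)sₕ²/nₕ with Wₕ = Nₕ/15426:
  Dept IV: (6598/15426)²·(1−363/6598)·255000/363 = 121.44389
  Dept I: (2650/15426)²·(1−404/2650)·97400/404 = 6.0301285
  Dept III: (6178/15426)²·(1−1144/6178)·309100/1144 = 35.312417
  → Var(ȳ_str) = 162.78644.
Var(ȳ_srs) = (1 − 1911/15426)·420700/1911 = 192.87438.
deff = 162.78644 / 192.87438 = 0.8440.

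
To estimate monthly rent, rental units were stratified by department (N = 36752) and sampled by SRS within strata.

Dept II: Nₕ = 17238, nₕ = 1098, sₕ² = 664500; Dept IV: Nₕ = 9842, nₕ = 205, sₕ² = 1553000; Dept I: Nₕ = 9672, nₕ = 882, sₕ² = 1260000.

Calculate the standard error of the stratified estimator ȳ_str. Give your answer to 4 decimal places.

27.3229

Var(ȳ_str) = Σₕ Wₕ²(1 − fₕ)sₕ²/nₕ with Wₕ = Nₕ/N, N = 36752.
Dept II: Wₕ = 0.46903570; term = 0.46903570²·(1 − 0.06369648)·664500/1098 = 124.65827.
Dept IV: Wₕ = 0.26779495; term = 0.26779495²·(1 − 0.02082910)·1553000/205 = 531.9623.
Dept I: Wₕ = 0.26316935; term = 0.26316935²·(1 − 0.09119107)·1260000/882 = 89.917695.
Sum = 746.53827.
SE = √(746.53827) = 27.3229.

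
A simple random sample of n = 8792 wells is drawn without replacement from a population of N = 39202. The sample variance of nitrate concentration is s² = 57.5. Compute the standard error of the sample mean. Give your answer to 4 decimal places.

Under SRS without replacement, Var(ȳ) = (1 − f)·s²/n with f = n/N = 8792/39202 = 0.22427427.
Var(ȳ) = (1 − 0.22427427)·57.5/8792 = 0.77572573·0.0065400364 = 0.0050732745.
SE(ȳ) = √(0.0050732745) = 0.0712.

0.0712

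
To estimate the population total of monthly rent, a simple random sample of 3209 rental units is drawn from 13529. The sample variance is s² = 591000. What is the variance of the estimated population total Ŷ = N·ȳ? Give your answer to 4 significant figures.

2.571 × 10^10

Var(Ŷ) = N²·Var(ȳ) = N²·(1 − n/N)·s²/n.
f = 3209/13529 = 0.23719418; Var(ȳ) = 0.76280582·591000/3209 = 140.48559.
Var(Ŷ) = 13529² · 140.48559 = 2.5713617 × 10^10.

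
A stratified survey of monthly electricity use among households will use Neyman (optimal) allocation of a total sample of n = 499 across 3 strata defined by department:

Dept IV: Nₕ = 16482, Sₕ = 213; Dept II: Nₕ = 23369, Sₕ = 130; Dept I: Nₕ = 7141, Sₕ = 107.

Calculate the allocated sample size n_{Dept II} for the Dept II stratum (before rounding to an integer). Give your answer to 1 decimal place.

207.3

Neyman allocation: nₕ = n·NₕSₕ / Σⱼ NⱼSⱼ.
Σ NⱼSⱼ = 16482·213 + 23369·130 + 7141·107 = 7.312723 × 10^6.
n_{Dept II} = 499·23369·130 / (7.312723 × 10^6) = 207.3.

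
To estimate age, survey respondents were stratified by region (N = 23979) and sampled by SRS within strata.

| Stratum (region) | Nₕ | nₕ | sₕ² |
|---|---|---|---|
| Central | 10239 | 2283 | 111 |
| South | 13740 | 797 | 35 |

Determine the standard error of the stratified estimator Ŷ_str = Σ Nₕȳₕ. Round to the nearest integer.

Var(Ŷ_str) = Σₕ Nₕ²(1 − fₕ)sₕ²/nₕ.
Central: 10239²·(1 − 2283/10239)·111/2283 = 3.9606766 × 10^6.
South: 13740²·(1 − 797/13740)·35/797 = 7.8096471 × 10^6.
Sum = 1.1770324 × 10^7.
SE = √(1.1770324 × 10^7) = 3431.

3431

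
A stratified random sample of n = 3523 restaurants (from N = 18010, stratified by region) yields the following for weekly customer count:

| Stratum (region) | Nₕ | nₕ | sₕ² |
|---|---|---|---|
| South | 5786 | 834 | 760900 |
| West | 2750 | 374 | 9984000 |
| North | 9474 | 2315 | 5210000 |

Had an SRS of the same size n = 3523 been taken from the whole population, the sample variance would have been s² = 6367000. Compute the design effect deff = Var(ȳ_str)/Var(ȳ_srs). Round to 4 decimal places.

Var(ȳ_str) = Σ Wₕ²(1−fₕ)sₕ²/nₕ with Wₕ = Nₕ/18010:
  South: (5786/18010)²·(1−834/5786)·760900/834 = 80.59223
  West: (2750/18010)²·(1−374/2750)·9984000/374 = 537.75527
  North: (9474/18010)²·(1−2315/9474)·5210000/2315 = 470.59255
  → Var(ȳ_str) = 1088.9401.
Var(ȳ_srs) = (1 − 3523/18010)·6367000/3523 = 1453.7407.
deff = 1088.9401 / 1453.7407 = 0.7491.

0.7491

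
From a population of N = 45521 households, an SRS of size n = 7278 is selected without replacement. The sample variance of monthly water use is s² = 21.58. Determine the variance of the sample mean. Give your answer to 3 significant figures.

0.00249

Under SRS without replacement, Var(ȳ) = (1 − f)·s²/n with f = n/N = 7278/45521 = 0.15988225.
Var(ȳ) = (1 − 0.15988225)·21.58/7278 = 0.84011775·0.0029651003 = 0.0024910334.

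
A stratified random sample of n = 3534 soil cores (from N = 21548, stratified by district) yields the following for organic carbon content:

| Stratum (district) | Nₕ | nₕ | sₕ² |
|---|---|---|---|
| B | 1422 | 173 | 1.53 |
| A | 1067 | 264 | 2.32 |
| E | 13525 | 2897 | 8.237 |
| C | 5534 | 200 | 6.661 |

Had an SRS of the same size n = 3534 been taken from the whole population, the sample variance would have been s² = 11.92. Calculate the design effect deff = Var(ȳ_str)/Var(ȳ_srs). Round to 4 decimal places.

Var(ȳ_str) = Σ Wₕ²(1−fₕ)sₕ²/nₕ with Wₕ = Nₕ/21548:
  B: (1422/21548)²·(1−173/1422)·1.53/173 = 3.3829333 × 10^-5
  A: (1067/21548)²·(1−264/1067)·2.32/264 = 1.6216237 × 10^-5
  E: (13525/21548)²·(1−2897/13525)·8.237/2897 = 8.8022856 × 10^-4
  C: (5534/21548)²·(1−200/5534)·6.661/200 = 0.0021173257
  → Var(ȳ_str) = 0.0030475998.
Var(ȳ_srs) = (1 − 3534/21548)·11.92/3534 = 0.0028197649.
deff = 0.0030475998 / 0.0028197649 = 1.0808.

1.0808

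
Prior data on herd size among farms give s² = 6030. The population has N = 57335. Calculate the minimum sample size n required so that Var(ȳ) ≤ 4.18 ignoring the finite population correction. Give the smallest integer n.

Without fpc, n₀ = s²/D = 6030/4.18 = 1442.5837.
Rounding up, n = 1443.

1443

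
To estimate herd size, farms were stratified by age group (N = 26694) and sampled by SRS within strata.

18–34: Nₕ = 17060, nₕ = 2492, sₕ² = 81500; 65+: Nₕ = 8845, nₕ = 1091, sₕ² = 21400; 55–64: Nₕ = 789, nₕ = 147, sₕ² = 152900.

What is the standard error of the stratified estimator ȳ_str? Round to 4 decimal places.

3.7462

Var(ȳ_str) = Σₕ Wₕ²(1 − fₕ)sₕ²/nₕ with Wₕ = Nₕ/N, N = 26694.
18–34: Wₕ = 0.63909493; term = 0.63909493²·(1 − 0.14607268)·81500/2492 = 11.406731.
65+: Wₕ = 0.33134787; term = 0.33134787²·(1 − 0.12334652)·21400/1091 = 1.8879276.
55–64: Wₕ = 0.02955720; term = 0.02955720²·(1 − 0.18631179)·152900/147 = 0.73939221.
Sum = 14.034051.
SE = √(14.034051) = 3.7462.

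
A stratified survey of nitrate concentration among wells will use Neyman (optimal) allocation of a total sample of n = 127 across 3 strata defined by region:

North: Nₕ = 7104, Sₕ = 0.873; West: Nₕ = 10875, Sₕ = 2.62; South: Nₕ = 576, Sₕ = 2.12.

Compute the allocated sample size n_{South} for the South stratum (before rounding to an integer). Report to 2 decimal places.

Neyman allocation: nₕ = n·NₕSₕ / Σⱼ NⱼSⱼ.
Σ NⱼSⱼ = 7104·0.873 + 10875·2.62 + 576·2.12 = 35915.412.
n_{South} = 127·576·2.12 / 35915.412 = 4.32.

4.32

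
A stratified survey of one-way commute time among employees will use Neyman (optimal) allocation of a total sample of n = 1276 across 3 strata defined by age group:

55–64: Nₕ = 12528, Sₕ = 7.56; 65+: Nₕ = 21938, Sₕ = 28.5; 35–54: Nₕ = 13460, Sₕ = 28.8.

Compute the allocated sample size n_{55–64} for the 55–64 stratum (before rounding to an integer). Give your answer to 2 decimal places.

109.11

Neyman allocation: nₕ = n·NₕSₕ / Σⱼ NⱼSⱼ.
Σ NⱼSⱼ = 12528·7.56 + 21938·28.5 + 13460·28.8 = 1.1075927 × 10^6.
n_{55–64} = 1276·12528·7.56 / (1.1075927 × 10^6) = 109.11.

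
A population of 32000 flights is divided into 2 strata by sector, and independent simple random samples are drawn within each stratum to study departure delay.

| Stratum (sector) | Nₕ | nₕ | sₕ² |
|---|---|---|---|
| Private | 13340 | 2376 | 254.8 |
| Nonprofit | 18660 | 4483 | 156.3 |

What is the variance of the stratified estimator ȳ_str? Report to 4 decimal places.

0.0243

Var(ȳ_str) = Σₕ Wₕ²(1 − fₕ)sₕ²/nₕ with Wₕ = Nₕ/N, N = 32000.
Private: Wₕ = 0.41687500; term = 0.41687500²·(1 − 0.17811094)·254.8/2376 = 0.015317147.
Nonprofit: Wₕ = 0.58312500; term = 0.58312500²·(1 − 0.24024652)·156.3/4483 = 0.0090071265.
Sum = 0.024324274.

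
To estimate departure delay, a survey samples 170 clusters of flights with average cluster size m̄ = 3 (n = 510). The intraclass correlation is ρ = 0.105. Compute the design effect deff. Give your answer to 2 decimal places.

deff = 1 + (3 − 1)·0.105 = 1 + 0.21 = 1.21.

1.21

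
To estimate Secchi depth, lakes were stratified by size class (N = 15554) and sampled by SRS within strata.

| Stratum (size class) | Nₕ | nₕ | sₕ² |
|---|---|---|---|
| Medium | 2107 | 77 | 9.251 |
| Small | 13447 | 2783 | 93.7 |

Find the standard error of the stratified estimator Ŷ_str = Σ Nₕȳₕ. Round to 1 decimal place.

Var(Ŷ_str) = Σₕ Nₕ²(1 − fₕ)sₕ²/nₕ.
Medium: 2107²·(1 − 77/2107)·9.251/77 = 513876.23.
Small: 13447²·(1 − 2783/13447)·93.7/2783 = 4.8280519 × 10^6.
Sum = 5.3419281 × 10^6.
SE = √(5.3419281 × 10^6) = 2311.3.

2311.3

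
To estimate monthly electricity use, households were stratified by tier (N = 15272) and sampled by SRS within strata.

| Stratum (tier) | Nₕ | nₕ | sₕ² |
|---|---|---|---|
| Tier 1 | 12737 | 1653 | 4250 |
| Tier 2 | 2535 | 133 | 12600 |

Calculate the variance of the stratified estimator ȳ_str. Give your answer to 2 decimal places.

4.03

Var(ȳ_str) = Σₕ Wₕ²(1 − fₕ)sₕ²/nₕ with Wₕ = Nₕ/N, N = 15272.
Tier 1: Wₕ = 0.83400995; term = 0.83400995²·(1 − 0.12977938)·4250/1653 = 1.5562806.
Tier 2: Wₕ = 0.16599005; term = 0.16599005²·(1 − 0.05246548)·12600/133 = 2.4733071.
Sum = 4.0295877.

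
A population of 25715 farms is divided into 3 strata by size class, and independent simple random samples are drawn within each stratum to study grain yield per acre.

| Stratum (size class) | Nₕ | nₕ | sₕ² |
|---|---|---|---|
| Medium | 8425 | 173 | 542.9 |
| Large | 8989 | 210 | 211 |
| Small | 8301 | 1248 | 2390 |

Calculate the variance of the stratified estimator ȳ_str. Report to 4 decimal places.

Var(ȳ_str) = Σₕ Wₕ²(1 − fₕ)sₕ²/nₕ with Wₕ = Nₕ/N, N = 25715.
Medium: Wₕ = 0.32762979; term = 0.32762979²·(1 − 0.02053412)·542.9/173 = 0.32993608.
Large: Wₕ = 0.34956251; term = 0.34956251²·(1 − 0.02336189)·211/210 = 0.11990755.
Small: Wₕ = 0.32280770; term = 0.32280770²·(1 − 0.15034333)·2390/1248 = 0.16955654.
Sum = 0.61940017.

0.6194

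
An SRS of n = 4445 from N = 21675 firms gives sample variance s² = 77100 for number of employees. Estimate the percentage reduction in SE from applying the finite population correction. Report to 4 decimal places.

f = n/N = 4445/21675 = 0.20507497.
SE_no-fpc = √(s²/n) = 4.1647727; SE_fpc = √((1−f)s²/n) = 3.7132517.
Ratio = √(1−f) = 0.89158568. Reduction = 100·(1 − 0.89158568) = 10.8414%.

10.8414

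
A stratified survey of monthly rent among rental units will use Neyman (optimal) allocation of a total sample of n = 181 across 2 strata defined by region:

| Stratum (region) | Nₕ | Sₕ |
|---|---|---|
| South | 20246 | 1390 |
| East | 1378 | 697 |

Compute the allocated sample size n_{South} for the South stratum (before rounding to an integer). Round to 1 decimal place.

175.0

Neyman allocation: nₕ = n·NₕSₕ / Σⱼ NⱼSⱼ.
Σ NⱼSⱼ = 20246·1390 + 1378·697 = 2.9102406 × 10^7.
n_{South} = 181·20246·1390 / (2.9102406 × 10^7) = 175.0.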